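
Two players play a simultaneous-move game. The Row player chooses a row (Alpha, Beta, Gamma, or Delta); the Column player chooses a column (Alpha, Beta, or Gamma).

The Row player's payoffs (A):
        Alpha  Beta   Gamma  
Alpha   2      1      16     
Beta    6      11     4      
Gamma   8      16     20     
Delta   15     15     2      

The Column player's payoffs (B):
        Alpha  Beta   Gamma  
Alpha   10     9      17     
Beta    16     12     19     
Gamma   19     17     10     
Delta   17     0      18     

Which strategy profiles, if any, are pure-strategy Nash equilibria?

A profile is a Nash equilibrium when each player is best-responding to the other.
The Row player's best responses — vs Alpha: Delta (payoff 15); vs Beta: Gamma (payoff 16); vs Gamma: Gamma (payoff 20).
The Column player's best responses — vs Alpha: Gamma (payoff 17); vs Beta: Gamma (payoff 19); vs Gamma: Alpha (payoff 19); vs Delta: Gamma (payoff 18).
No cell has both players best-responding. For instance, the Row player's best reply to Alpha is Delta, but against Delta the Column player prefers Gamma over Alpha.

None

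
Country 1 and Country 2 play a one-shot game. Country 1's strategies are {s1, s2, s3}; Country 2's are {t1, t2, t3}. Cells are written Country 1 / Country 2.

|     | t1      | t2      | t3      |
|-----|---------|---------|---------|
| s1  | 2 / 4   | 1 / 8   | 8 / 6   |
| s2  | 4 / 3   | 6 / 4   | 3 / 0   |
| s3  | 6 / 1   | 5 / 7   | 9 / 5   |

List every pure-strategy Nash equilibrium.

A profile is a Nash equilibrium when each player is best-responding to the other.
Country 1's best responses — vs t1: s3 (payoff 6); vs t2: s2 (payoff 6); vs t3: s3 (payoff 9).
Country 2's best responses — vs s1: t2 (payoff 8); vs s2: t2 (payoff 4); vs s3: t2 (payoff 7).
The only mutual best response is (s2, t2); neither player gains by switching there.

(s2, t2)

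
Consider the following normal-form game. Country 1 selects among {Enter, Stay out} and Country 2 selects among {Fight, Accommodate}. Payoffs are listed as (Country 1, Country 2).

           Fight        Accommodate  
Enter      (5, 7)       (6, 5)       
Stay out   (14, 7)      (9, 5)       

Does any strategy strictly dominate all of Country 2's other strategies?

Check whether one of Country 2's strategies beats all alternatives regardless of what the opponent does.
Fight strictly dominates: vs Enter: 7 > 5; vs Stay out: 7 > 5.

Fight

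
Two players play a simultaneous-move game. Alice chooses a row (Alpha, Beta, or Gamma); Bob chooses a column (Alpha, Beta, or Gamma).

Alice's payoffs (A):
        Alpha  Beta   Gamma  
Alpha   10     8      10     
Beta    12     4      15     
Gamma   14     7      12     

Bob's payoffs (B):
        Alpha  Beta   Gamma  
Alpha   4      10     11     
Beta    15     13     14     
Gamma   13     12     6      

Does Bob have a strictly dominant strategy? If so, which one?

A strategy is strictly dominant if it gives Bob a strictly higher payoff than every other strategy, against every choice by the opponent.
Alpha is not dominant: against Alpha, Beta gives 10 > 4.
Beta is not dominant: against Alpha, Gamma gives 11 > 10.
Gamma is not dominant: against Beta, Alpha gives 15 > 14.
No single strategy is best against every opponent action.

None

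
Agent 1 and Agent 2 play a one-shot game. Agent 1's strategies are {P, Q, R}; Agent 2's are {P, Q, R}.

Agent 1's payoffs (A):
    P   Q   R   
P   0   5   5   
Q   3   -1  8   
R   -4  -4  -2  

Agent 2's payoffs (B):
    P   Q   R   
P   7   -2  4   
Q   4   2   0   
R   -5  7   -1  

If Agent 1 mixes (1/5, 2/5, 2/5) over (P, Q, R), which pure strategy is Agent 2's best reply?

Compute Agent 2's expected payoff from each pure strategy against the given mix.
P: (1/5)·7 + (2/5)·4 + (2/5)·(-5) = 1
Q: (1/5)·(-2) + (2/5)·2 + (2/5)·7 = 16/5
R: (1/5)·4 + (2/5)·0 + (2/5)·(-1) = 2/5
Highest expected payoff is 16/5, from Q.

Q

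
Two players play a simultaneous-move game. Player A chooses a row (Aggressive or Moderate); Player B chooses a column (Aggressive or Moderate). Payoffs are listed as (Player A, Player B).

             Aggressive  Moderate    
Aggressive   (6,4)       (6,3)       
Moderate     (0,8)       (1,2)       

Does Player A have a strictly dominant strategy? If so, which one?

Aggressive

A strategy is strictly dominant if it gives Player A a strictly higher payoff than every other strategy, against every choice by the opponent.
Aggressive strictly dominates: vs Aggressive: 6 > 0; vs Moderate: 6 > 1.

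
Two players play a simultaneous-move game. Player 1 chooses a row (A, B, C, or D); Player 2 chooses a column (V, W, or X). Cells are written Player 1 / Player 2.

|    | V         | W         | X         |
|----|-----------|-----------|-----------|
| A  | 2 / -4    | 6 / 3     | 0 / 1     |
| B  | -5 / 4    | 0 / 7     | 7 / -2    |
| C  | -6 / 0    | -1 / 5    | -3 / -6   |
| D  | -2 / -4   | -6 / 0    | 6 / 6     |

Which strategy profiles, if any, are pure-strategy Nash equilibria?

(A, W)

Find each player's best response to every opponent strategy; NE are the intersections.
Player 1's best responses — vs V: A (payoff 2); vs W: A (payoff 6); vs X: B (payoff 7).
Player 2's best responses — vs A: W (payoff 3); vs B: W (payoff 7); vs C: W (payoff 5); vs D: X (payoff 6).
The only mutual best response is (A, W); neither player gains by switching there.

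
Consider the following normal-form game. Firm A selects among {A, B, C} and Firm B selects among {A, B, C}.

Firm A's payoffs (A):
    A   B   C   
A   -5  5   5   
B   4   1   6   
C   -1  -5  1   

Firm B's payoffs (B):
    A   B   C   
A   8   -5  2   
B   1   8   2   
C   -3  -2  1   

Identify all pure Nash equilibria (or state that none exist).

None

A profile is a Nash equilibrium when each player is best-responding to the other.
Firm A's best responses — vs A: B (payoff 4); vs B: A (payoff 5); vs C: B (payoff 6).
Firm B's best responses — vs A: A (payoff 8); vs B: B (payoff 8); vs C: C (payoff 1).
No cell has both players best-responding. For instance, Firm A's best reply to A is B, but against B Firm B prefers B over A.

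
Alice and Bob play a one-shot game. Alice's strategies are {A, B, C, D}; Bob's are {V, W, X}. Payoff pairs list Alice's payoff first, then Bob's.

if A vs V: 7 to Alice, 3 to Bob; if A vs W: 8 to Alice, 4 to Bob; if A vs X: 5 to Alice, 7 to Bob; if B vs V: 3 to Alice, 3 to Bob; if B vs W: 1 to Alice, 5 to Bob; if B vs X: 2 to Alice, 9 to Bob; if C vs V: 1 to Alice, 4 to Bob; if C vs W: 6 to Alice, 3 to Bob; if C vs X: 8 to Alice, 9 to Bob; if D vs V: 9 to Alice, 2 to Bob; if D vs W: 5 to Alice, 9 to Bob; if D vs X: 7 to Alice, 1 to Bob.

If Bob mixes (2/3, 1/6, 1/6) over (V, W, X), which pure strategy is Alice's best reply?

Alice's best reply maximizes expected payoff against the mix.
A: (2/3)·7 + (1/6)·8 + (1/6)·5 = 41/6
B: (2/3)·3 + (1/6)·1 + (1/6)·2 = 5/2
C: (2/3)·1 + (1/6)·6 + (1/6)·8 = 3
D: (2/3)·9 + (1/6)·5 + (1/6)·7 = 8
Highest expected payoff is 8, from D.

D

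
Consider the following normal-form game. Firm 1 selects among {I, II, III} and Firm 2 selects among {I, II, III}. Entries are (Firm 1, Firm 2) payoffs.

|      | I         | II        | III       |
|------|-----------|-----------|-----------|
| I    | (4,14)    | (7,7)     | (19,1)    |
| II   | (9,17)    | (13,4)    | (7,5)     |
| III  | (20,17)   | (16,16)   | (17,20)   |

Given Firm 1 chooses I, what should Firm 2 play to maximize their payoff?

I

With Firm 1 fixed at I, Firm 2's payoffs are: I → 14, II → 7, III → 1.
The maximum is 14, achieved by I.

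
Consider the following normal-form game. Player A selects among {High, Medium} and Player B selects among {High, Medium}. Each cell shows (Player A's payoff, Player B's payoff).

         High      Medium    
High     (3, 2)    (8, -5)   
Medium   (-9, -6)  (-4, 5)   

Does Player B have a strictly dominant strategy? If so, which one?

None

A strategy is strictly dominant if it gives Player B a strictly higher payoff than every other strategy, against every choice by the opponent.
High is not dominant: against Medium, Medium gives 5 > -6.
Medium is not dominant: against High, High gives 2 > -5.
No single strategy is best against every opponent action.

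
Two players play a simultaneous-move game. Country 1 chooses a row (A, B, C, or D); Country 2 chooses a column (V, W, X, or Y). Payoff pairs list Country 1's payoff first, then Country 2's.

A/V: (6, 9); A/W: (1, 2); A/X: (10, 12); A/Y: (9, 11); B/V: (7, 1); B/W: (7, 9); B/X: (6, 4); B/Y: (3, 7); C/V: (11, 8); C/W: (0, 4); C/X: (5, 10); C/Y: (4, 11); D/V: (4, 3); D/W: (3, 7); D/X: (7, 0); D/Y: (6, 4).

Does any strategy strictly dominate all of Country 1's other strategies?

Check whether one of Country 1's strategies beats all alternatives regardless of what the opponent does.
A is not dominant: against V, B gives 7 > 6.
B is not dominant: against V, C gives 11 > 7.
C is not dominant: against W, A gives 1 > 0.
D is not dominant: against V, A gives 6 > 4.
No single strategy is best against every opponent action.

No strictly dominant strategy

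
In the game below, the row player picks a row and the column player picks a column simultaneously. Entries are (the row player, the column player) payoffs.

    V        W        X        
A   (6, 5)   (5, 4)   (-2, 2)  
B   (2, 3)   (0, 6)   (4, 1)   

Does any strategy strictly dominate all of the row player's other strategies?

None

A strategy is strictly dominant if it gives the row player a strictly higher payoff than every other strategy, against every choice by the opponent.
A is not dominant: against X, B gives 4 > -2.
B is not dominant: against V, A gives 6 > 2.
No single strategy is best against every opponent action.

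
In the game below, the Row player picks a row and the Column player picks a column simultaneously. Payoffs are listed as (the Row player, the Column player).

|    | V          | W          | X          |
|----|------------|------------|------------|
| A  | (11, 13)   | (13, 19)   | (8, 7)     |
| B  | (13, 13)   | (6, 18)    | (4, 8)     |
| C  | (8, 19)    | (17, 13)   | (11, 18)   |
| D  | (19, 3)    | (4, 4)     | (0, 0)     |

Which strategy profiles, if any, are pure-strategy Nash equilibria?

A profile is a Nash equilibrium when each player is best-responding to the other.
The Row player's best responses — vs V: D (payoff 19); vs W: C (payoff 17); vs X: C (payoff 11).
The Column player's best responses — vs A: W (payoff 19); vs B: W (payoff 18); vs C: V (payoff 19); vs D: W (payoff 4).
No cell has both players best-responding. For instance, the Row player's best reply to X is C, but against C the Column player prefers V over X.

There is no pure-strategy Nash equilibrium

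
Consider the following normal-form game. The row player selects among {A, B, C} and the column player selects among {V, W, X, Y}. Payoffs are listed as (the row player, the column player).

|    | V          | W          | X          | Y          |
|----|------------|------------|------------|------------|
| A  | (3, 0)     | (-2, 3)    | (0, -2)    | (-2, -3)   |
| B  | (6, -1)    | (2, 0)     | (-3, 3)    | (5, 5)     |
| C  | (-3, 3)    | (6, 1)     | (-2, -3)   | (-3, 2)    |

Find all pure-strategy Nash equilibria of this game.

(B, Y)

Check mutual best responses: a cell is a NE iff neither player can gain by unilaterally deviating.
The row player's best responses — vs V: B (payoff 6); vs W: C (payoff 6); vs X: A (payoff 0); vs Y: B (payoff 5).
The column player's best responses — vs A: W (payoff 3); vs B: Y (payoff 5); vs C: V (payoff 3).
The only mutual best response is (B, Y); neither player gains by switching there.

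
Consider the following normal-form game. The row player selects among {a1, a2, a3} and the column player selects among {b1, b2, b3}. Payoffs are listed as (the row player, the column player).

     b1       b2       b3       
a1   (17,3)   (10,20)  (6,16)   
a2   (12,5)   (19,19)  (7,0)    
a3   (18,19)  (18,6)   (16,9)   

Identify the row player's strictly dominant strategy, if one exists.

No strictly dominant strategy

Check whether one of the row player's strategies beats all alternatives regardless of what the opponent does.
a1 is not dominant: against b1, a3 gives 18 > 17.
a2 is not dominant: against b1, a1 gives 17 > 12.
a3 is not dominant: against b2, a2 gives 19 > 18.
No single strategy is best against every opponent action.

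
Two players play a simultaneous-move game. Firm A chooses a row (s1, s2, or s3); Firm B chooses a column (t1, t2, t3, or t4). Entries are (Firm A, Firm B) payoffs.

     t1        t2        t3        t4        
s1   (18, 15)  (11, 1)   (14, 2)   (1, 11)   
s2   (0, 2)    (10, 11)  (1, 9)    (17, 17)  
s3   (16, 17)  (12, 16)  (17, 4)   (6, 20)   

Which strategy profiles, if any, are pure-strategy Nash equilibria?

(s1, t1) and (s2, t4)

Check mutual best responses: a cell is a NE iff neither player can gain by unilaterally deviating.
Firm A's best responses — vs t1: s1 (payoff 18); vs t2: s3 (payoff 12); vs t3: s3 (payoff 17); vs t4: s2 (payoff 17).
Firm B's best responses — vs s1: t1 (payoff 15); vs s2: t4 (payoff 17); vs s3: t4 (payoff 20).
Mutual best responses occur at (s1, t1) and (s2, t4); at each, neither player gains by switching.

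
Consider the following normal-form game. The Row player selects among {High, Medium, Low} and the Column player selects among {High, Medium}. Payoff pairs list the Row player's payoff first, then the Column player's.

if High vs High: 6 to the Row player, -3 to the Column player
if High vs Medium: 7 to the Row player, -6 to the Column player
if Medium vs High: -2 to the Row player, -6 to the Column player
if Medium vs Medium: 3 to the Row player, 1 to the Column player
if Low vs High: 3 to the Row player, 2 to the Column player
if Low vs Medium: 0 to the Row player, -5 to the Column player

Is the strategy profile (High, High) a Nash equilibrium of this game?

Yes

Holding the Column player at High: the Row player gets 6 from High, versus -2 from Medium, 3 from Low. No profitable deviation for the Row player.
Holding the Row player at High: the Column player gets -3 from High, versus -6 from Medium. No profitable deviation for the Column player either.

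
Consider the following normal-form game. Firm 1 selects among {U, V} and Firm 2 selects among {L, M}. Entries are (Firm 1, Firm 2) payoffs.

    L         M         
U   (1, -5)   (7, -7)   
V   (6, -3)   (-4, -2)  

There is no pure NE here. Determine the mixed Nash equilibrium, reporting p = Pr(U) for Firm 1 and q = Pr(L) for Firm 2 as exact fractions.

p = 1/3, q = 11/16

In a mixed NE each player is indifferent between their pure strategies, so the opponent's mix sets the indifference.
Firm 2 indifferent between L and M: p·(-5) + (1−p)·(-3) = p·(-7) + (1−p)·(-2) ⟹ (-3) + (-2)p = (-2) + (-5)p ⟹ p = 1/3.
Firm 1 indifferent between U and V: q·1 + (1−q)·7 = q·6 + (1−q)·(-4) ⟹ 7 + (-6)q = (-4) + 10q ⟹ q = 11/16.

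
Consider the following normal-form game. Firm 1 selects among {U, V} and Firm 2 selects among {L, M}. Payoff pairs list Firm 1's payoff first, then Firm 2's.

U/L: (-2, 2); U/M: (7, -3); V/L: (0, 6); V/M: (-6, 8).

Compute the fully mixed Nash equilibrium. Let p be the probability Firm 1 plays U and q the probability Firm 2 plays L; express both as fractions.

In a mixed NE each player is indifferent between their pure strategies, so the opponent's mix sets the indifference.
Firm 2 indifferent between L and M: p·2 + (1−p)·6 = p·(-3) + (1−p)·8 ⟹ 6 + (-4)p = 8 + (-11)p ⟹ p = 2/7.
Firm 1 indifferent between U and V: q·(-2) + (1−q)·7 = q·0 + (1−q)·(-6) ⟹ 7 + (-9)q = (-6) + 6q ⟹ q = 13/15.

p = 2/7, q = 13/15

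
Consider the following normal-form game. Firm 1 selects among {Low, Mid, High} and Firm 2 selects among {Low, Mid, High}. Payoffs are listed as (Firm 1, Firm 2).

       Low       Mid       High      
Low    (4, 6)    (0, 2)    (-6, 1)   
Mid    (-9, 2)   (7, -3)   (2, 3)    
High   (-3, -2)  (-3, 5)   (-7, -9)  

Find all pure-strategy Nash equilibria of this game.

(Low, Low) and (Mid, High)

Check mutual best responses: a cell is a NE iff neither player can gain by unilaterally deviating.
Firm 1's best responses — vs Low: Low (payoff 4); vs Mid: Mid (payoff 7); vs High: Mid (payoff 2).
Firm 2's best responses — vs Low: Low (payoff 6); vs Mid: High (payoff 3); vs High: Mid (payoff 5).
Mutual best responses occur at (Low, Low) and (Mid, High); at each, neither player gains by switching.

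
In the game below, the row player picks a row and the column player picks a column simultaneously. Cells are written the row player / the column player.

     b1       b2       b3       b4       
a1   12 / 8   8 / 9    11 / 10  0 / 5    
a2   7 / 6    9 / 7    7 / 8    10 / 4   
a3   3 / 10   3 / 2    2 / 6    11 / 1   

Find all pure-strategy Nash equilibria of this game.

(a1, b3)

A profile is a Nash equilibrium when each player is best-responding to the other.
The row player's best responses — vs b1: a1 (payoff 12); vs b2: a2 (payoff 9); vs b3: a1 (payoff 11); vs b4: a3 (payoff 11).
The column player's best responses — vs a1: b3 (payoff 10); vs a2: b3 (payoff 8); vs a3: b1 (payoff 10).
The only mutual best response is (a1, b3); neither player gains by switching there.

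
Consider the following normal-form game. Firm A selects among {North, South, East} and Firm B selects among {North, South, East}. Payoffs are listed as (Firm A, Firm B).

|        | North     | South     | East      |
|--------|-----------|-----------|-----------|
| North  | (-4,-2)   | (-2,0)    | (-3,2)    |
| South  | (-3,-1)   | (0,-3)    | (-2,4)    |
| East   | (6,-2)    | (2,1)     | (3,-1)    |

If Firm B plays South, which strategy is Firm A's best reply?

With Firm B fixed at South, Firm A's payoffs are: North → -2, South → 0, East → 2.
The maximum is 2, achieved by East.

East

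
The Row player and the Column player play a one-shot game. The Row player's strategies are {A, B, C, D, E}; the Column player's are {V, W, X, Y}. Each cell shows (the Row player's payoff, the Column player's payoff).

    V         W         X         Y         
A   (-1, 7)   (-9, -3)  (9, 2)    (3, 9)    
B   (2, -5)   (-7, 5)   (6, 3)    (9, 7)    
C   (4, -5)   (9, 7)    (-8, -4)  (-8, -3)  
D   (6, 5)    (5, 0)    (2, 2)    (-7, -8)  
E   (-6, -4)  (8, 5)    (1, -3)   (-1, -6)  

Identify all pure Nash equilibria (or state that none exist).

(B, Y), (C, W), and (D, V)

Find each player's best response to every opponent strategy; NE are the intersections.
The Row player's best responses — vs V: D (payoff 6); vs W: C (payoff 9); vs X: A (payoff 9); vs Y: B (payoff 9).
The Column player's best responses — vs A: Y (payoff 9); vs B: Y (payoff 7); vs C: W (payoff 7); vs D: V (payoff 5); vs E: W (payoff 5).
Mutual best responses occur at (B, Y), (C, W), and (D, V); at each, neither player gains by switching.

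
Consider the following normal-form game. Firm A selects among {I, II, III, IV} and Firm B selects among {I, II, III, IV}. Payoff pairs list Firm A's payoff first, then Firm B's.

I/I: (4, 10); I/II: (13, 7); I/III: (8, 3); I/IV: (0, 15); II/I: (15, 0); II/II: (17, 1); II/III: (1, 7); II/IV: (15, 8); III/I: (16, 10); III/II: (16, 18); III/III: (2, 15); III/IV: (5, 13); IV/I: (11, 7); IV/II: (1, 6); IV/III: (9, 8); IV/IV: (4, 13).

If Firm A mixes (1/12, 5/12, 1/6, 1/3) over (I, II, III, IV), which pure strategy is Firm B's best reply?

IV

Firm B's best reply maximizes expected payoff against the mix.
I: (1/12)·10 + (5/12)·0 + (1/6)·10 + (1/3)·7 = 29/6
II: (1/12)·7 + (5/12)·1 + (1/6)·18 + (1/3)·6 = 6
III: (1/12)·3 + (5/12)·7 + (1/6)·15 + (1/3)·8 = 25/3
IV: (1/12)·15 + (5/12)·8 + (1/6)·13 + (1/3)·13 = 133/12
Highest expected payoff is 133/12, from IV.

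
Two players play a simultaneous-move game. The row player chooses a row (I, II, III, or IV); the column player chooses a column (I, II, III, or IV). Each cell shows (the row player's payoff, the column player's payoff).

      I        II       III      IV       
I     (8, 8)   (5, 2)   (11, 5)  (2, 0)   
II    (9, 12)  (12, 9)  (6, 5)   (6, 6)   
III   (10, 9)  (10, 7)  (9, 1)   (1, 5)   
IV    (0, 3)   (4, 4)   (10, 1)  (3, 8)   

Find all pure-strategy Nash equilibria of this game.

Find each player's best response to every opponent strategy; NE are the intersections.
The row player's best responses — vs I: III (payoff 10); vs II: II (payoff 12); vs III: I (payoff 11); vs IV: II (payoff 6).
The column player's best responses — vs I: I (payoff 8); vs II: I (payoff 12); vs III: I (payoff 9); vs IV: IV (payoff 8).
The only mutual best response is (III, I); neither player gains by switching there.

(III, I)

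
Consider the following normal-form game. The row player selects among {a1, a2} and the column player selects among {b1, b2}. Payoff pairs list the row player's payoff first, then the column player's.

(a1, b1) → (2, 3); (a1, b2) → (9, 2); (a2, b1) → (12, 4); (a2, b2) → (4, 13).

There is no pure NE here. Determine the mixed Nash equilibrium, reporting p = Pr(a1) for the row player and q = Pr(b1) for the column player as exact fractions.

In a mixed NE each player is indifferent between their pure strategies, so the opponent's mix sets the indifference.
The column player indifferent between b1 and b2: p·3 + (1−p)·4 = p·2 + (1−p)·13 ⟹ 4 + (-1)p = 13 + (-11)p ⟹ p = 9/10.
The row player indifferent between a1 and a2: q·2 + (1−q)·9 = q·12 + (1−q)·4 ⟹ 9 + (-7)q = 4 + 8q ⟹ q = 1/3.

p = 9/10, q = 1/3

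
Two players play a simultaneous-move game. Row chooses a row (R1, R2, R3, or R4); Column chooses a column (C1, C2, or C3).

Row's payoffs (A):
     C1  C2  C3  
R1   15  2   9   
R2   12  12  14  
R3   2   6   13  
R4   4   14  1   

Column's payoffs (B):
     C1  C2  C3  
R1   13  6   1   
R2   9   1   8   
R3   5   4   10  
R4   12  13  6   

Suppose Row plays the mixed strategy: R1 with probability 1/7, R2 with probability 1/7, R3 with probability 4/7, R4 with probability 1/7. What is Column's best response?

Column's best reply maximizes expected payoff against the mix.
C1: (1/7)·13 + (1/7)·9 + (4/7)·5 + (1/7)·12 = 54/7
C2: (1/7)·6 + (1/7)·1 + (4/7)·4 + (1/7)·13 = 36/7
C3: (1/7)·1 + (1/7)·8 + (4/7)·10 + (1/7)·6 = 55/7
Highest expected payoff is 55/7, from C3.

C3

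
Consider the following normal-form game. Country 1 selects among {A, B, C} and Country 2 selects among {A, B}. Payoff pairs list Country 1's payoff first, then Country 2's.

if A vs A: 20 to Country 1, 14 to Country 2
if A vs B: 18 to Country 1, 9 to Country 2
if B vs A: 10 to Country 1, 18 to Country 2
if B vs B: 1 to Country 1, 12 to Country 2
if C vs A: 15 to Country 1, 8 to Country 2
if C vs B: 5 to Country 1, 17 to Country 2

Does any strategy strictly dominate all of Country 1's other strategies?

A

Check whether one of Country 1's strategies beats all alternatives regardless of what the opponent does.
A strictly dominates: vs A: 20 > each of {10, 15}; vs B: 18 > each of {1, 5}.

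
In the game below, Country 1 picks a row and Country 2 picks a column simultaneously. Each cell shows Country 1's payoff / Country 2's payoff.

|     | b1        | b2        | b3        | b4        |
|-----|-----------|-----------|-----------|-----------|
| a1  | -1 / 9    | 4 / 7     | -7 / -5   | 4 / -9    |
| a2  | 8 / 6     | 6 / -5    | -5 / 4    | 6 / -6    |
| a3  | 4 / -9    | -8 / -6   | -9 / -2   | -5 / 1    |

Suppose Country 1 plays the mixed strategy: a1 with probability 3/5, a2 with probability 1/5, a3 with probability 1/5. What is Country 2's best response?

Compute Country 2's expected payoff from each pure strategy against the given mix.
b1: (3/5)·9 + (1/5)·6 + (1/5)·(-9) = 24/5
b2: (3/5)·7 + (1/5)·(-5) + (1/5)·(-6) = 2
b3: (3/5)·(-5) + (1/5)·4 + (1/5)·(-2) = -13/5
b4: (3/5)·(-9) + (1/5)·(-6) + (1/5)·1 = -32/5
Highest expected payoff is 24/5, from b1.

b1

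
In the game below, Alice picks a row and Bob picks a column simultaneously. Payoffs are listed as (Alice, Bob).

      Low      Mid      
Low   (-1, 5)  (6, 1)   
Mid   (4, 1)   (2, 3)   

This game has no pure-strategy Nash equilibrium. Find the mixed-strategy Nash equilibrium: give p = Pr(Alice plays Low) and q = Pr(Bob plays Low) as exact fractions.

In a mixed NE each player is indifferent between their pure strategies, so the opponent's mix sets the indifference.
Bob indifferent between Low and Mid: p·5 + (1−p)·1 = p·1 + (1−p)·3 ⟹ 1 + 4p = 3 + (-2)p ⟹ p = 1/3.
Alice indifferent between Low and Mid: q·(-1) + (1−q)·6 = q·4 + (1−q)·2 ⟹ 6 + (-7)q = 2 + 2q ⟹ q = 4/9.

p = 1/3, q = 4/9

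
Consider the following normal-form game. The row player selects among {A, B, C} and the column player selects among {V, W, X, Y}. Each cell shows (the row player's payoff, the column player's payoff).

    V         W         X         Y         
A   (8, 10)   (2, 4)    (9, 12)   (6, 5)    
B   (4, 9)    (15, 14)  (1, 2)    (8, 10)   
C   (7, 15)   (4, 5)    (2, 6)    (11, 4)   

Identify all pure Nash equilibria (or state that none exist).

(A, X) and (B, W)

Check mutual best responses: a cell is a NE iff neither player can gain by unilaterally deviating.
The row player's best responses — vs V: A (payoff 8); vs W: B (payoff 15); vs X: A (payoff 9); vs Y: C (payoff 11).
The column player's best responses — vs A: X (payoff 12); vs B: W (payoff 14); vs C: V (payoff 15).
Mutual best responses occur at (A, X) and (B, W); at each, neither player gains by switching.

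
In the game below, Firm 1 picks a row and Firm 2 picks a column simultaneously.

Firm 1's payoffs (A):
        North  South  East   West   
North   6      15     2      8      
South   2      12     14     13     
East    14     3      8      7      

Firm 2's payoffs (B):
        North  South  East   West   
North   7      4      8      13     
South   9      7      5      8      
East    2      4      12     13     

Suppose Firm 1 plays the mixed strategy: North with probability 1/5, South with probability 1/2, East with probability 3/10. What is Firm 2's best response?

Firm 2's best reply maximizes expected payoff against the mix.
North: (1/5)·7 + (1/2)·9 + (3/10)·2 = 13/2
South: (1/5)·4 + (1/2)·7 + (3/10)·4 = 11/2
East: (1/5)·8 + (1/2)·5 + (3/10)·12 = 77/10
West: (1/5)·13 + (1/2)·8 + (3/10)·13 = 21/2
Highest expected payoff is 21/2, from West.

West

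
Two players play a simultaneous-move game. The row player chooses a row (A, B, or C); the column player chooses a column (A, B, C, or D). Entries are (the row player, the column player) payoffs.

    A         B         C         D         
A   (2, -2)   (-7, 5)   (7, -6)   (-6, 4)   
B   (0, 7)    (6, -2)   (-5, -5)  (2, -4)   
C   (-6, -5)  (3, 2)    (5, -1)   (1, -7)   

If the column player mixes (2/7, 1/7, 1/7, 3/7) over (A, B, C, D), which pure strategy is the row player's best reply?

Compute the row player's expected payoff from each pure strategy against the given mix.
A: (2/7)·2 + (1/7)·(-7) + (1/7)·7 + (3/7)·(-6) = -2
B: (2/7)·0 + (1/7)·6 + (1/7)·(-5) + (3/7)·2 = 1
C: (2/7)·(-6) + (1/7)·3 + (1/7)·5 + (3/7)·1 = -1/7
Highest expected payoff is 1, from B.

B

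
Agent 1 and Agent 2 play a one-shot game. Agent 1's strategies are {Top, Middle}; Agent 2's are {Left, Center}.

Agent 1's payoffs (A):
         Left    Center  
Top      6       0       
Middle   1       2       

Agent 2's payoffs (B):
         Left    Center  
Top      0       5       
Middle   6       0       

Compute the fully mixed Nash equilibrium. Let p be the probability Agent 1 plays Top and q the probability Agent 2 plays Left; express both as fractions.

Each player's mixing probability is pinned down by making the *other* player indifferent.
Agent 2 indifferent between Left and Center: p·0 + (1−p)·6 = p·5 + (1−p)·0 ⟹ 6 + (-6)p = 0 + 5p ⟹ p = 6/11.
Agent 1 indifferent between Top and Middle: q·6 + (1−q)·0 = q·1 + (1−q)·2 ⟹ 0 + 6q = 2 + (-1)q ⟹ q = 2/7.

p = 6/11, q = 2/7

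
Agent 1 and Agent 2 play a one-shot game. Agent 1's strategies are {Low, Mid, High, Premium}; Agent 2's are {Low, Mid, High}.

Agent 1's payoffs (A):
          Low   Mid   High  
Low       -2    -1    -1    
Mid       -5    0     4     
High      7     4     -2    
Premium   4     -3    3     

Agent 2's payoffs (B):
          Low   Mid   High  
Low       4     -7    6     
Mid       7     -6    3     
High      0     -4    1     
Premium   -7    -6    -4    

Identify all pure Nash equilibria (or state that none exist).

Find each player's best response to every opponent strategy; NE are the intersections.
Agent 1's best responses — vs Low: High (payoff 7); vs Mid: High (payoff 4); vs High: Mid (payoff 4).
Agent 2's best responses — vs Low: High (payoff 6); vs Mid: Low (payoff 7); vs High: High (payoff 1); vs Premium: High (payoff -4).
No cell has both players best-responding. For instance, Agent 1's best reply to Low is High, but against High Agent 2 prefers High over Low.

None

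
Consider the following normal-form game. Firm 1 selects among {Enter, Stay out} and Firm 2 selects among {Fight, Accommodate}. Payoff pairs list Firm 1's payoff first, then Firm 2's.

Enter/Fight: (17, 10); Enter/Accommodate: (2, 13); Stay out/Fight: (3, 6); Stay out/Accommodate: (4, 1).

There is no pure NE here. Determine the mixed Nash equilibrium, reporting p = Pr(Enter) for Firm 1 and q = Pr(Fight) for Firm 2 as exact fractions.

p = 5/8, q = 1/8

In a mixed NE each player is indifferent between their pure strategies, so the opponent's mix sets the indifference.
Firm 2 indifferent between Fight and Accommodate: p·10 + (1−p)·6 = p·13 + (1−p)·1 ⟹ 6 + 4p = 1 + 12p ⟹ p = 5/8.
Firm 1 indifferent between Enter and Stay out: q·17 + (1−q)·2 = q·3 + (1−q)·4 ⟹ 2 + 15q = 4 + (-1)q ⟹ q = 1/8.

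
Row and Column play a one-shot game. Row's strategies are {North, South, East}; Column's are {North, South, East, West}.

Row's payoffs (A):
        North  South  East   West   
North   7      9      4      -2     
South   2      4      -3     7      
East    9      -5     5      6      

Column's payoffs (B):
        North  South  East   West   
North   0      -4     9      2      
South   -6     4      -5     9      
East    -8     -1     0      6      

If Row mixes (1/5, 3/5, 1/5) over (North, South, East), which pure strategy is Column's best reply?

Compute Column's expected payoff from each pure strategy against the given mix.
North: (1/5)·0 + (3/5)·(-6) + (1/5)·(-8) = -26/5
South: (1/5)·(-4) + (3/5)·4 + (1/5)·(-1) = 7/5
East: (1/5)·9 + (3/5)·(-5) + (1/5)·0 = -6/5
West: (1/5)·2 + (3/5)·9 + (1/5)·6 = 7
Highest expected payoff is 7, from West.

West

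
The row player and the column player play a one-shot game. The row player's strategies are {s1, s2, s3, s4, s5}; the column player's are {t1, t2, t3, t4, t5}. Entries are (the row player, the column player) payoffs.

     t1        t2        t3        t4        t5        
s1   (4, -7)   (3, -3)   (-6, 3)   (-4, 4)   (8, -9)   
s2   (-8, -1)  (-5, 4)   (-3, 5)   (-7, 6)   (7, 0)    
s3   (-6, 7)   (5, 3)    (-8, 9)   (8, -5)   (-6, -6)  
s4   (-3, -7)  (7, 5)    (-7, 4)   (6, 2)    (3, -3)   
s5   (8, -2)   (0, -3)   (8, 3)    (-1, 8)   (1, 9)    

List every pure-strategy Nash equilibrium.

A profile is a Nash equilibrium when each player is best-responding to the other.
The row player's best responses — vs t1: s5 (payoff 8); vs t2: s4 (payoff 7); vs t3: s5 (payoff 8); vs t4: s3 (payoff 8); vs t5: s1 (payoff 8).
The column player's best responses — vs s1: t4 (payoff 4); vs s2: t4 (payoff 6); vs s3: t3 (payoff 9); vs s4: t2 (payoff 5); vs s5: t5 (payoff 9).
The only mutual best response is (s4, t2); neither player gains by switching there.

(s4, t2)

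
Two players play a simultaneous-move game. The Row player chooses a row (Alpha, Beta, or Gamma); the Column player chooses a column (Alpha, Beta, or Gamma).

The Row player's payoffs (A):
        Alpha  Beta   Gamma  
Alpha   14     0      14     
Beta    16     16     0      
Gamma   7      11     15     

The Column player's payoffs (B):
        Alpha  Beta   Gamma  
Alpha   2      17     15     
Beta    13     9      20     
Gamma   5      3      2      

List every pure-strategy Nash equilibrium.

A profile is a Nash equilibrium when each player is best-responding to the other.
The Row player's best responses — vs Alpha: Beta (payoff 16); vs Beta: Beta (payoff 16); vs Gamma: Gamma (payoff 15).
The Column player's best responses — vs Alpha: Beta (payoff 17); vs Beta: Gamma (payoff 20); vs Gamma: Alpha (payoff 5).
No cell has both players best-responding. For instance, the Row player's best reply to Gamma is Gamma, but against Gamma the Column player prefers Alpha over Gamma.

None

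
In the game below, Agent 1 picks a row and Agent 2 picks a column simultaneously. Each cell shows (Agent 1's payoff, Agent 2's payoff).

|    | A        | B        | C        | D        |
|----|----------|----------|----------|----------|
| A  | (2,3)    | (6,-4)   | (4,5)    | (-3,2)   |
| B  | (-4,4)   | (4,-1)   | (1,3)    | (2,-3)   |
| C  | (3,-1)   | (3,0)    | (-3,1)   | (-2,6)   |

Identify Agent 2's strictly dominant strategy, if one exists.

No strictly dominant strategy

Check whether one of Agent 2's strategies beats all alternatives regardless of what the opponent does.
A is not dominant: against A, C gives 5 > 3.
B is not dominant: against A, A gives 3 > -4.
C is not dominant: against B, A gives 4 > 3.
D is not dominant: against A, A gives 3 > 2.
No single strategy is best against every opponent action.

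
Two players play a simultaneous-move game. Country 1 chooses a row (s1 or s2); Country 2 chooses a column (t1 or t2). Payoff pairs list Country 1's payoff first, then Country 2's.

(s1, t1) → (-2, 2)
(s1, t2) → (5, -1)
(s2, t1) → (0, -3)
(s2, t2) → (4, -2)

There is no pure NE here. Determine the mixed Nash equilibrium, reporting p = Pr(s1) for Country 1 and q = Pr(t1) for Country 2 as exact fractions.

p = 1/4, q = 1/3

Each player's mixing probability is pinned down by making the *other* player indifferent.
Country 2 indifferent between t1 and t2: p·2 + (1−p)·(-3) = p·(-1) + (1−p)·(-2) ⟹ (-3) + 5p = (-2) + 1p ⟹ p = 1/4.
Country 1 indifferent between s1 and s2: q·(-2) + (1−q)·5 = q·0 + (1−q)·4 ⟹ 5 + (-7)q = 4 + (-4)q ⟹ q = 1/3.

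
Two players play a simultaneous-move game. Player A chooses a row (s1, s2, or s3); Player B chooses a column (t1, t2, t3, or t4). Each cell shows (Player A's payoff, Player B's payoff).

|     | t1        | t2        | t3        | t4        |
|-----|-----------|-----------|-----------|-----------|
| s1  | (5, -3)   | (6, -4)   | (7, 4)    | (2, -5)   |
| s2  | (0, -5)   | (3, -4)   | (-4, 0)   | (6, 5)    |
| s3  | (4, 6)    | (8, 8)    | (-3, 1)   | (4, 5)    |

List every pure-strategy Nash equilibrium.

Find each player's best response to every opponent strategy; NE are the intersections.
Player A's best responses — vs t1: s1 (payoff 5); vs t2: s3 (payoff 8); vs t3: s1 (payoff 7); vs t4: s2 (payoff 6).
Player B's best responses — vs s1: t3 (payoff 4); vs s2: t4 (payoff 5); vs s3: t2 (payoff 8).
Mutual best responses occur at (s1, t3), (s2, t4), and (s3, t2); at each, neither player gains by switching.

(s1, t3), (s2, t4), and (s3, t2)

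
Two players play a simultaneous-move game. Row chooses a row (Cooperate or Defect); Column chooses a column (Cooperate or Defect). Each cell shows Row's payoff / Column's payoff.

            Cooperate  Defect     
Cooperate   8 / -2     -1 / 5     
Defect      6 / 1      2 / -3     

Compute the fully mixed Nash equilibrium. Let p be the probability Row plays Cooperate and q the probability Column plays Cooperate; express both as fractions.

p = 4/11, q = 3/5

Each player's mixing probability is pinned down by making the *other* player indifferent.
Column indifferent between Cooperate and Defect: p·(-2) + (1−p)·1 = p·5 + (1−p)·(-3) ⟹ 1 + (-3)p = (-3) + 8p ⟹ p = 4/11.
Row indifferent between Cooperate and Defect: q·8 + (1−q)·(-1) = q·6 + (1−q)·2 ⟹ (-1) + 9q = 2 + 4q ⟹ q = 3/5.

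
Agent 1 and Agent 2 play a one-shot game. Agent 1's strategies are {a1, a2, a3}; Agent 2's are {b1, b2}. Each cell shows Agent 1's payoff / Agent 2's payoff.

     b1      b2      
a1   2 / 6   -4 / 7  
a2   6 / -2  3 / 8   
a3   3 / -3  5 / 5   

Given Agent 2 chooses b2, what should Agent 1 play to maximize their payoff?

With Agent 2 fixed at b2, Agent 1's payoffs are: a1 → -4, a2 → 3, a3 → 5.
The maximum is 5, achieved by a3.

a3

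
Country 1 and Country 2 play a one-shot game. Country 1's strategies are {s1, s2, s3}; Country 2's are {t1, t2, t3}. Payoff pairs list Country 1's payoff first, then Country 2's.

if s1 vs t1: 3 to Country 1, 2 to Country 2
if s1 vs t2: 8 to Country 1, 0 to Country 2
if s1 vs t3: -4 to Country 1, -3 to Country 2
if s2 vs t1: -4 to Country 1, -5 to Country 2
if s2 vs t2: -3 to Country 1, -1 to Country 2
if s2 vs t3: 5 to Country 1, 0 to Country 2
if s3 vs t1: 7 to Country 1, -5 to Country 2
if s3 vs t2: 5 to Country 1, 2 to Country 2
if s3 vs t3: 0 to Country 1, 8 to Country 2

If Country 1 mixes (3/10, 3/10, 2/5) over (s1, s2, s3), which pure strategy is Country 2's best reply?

t3

Compute Country 2's expected payoff from each pure strategy against the given mix.
t1: (3/10)·2 + (3/10)·(-5) + (2/5)·(-5) = -29/10
t2: (3/10)·0 + (3/10)·(-1) + (2/5)·2 = 1/2
t3: (3/10)·(-3) + (3/10)·0 + (2/5)·8 = 23/10
Highest expected payoff is 23/10, from t3.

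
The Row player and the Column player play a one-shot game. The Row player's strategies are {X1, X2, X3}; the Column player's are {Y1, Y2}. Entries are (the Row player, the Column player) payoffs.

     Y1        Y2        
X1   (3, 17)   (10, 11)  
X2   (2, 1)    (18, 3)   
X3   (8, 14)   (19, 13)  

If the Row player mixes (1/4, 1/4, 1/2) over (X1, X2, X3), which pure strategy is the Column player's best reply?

Compute the Column player's expected payoff from each pure strategy against the given mix.
Y1: (1/4)·17 + (1/4)·1 + (1/2)·14 = 23/2
Y2: (1/4)·11 + (1/4)·3 + (1/2)·13 = 10
Highest expected payoff is 23/2, from Y1.

Y1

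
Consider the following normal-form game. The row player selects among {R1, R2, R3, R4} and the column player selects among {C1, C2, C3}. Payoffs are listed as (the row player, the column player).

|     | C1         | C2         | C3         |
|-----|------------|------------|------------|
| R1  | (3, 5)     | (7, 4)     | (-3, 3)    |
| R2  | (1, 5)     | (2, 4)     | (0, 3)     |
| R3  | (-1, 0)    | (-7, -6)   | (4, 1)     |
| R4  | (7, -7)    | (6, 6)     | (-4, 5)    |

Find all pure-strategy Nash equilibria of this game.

A profile is a Nash equilibrium when each player is best-responding to the other.
The row player's best responses — vs C1: R4 (payoff 7); vs C2: R1 (payoff 7); vs C3: R3 (payoff 4).
The column player's best responses — vs R1: C1 (payoff 5); vs R2: C1 (payoff 5); vs R3: C3 (payoff 1); vs R4: C2 (payoff 6).
The only mutual best response is (R3, C3); neither player gains by switching there.

(R3, C3)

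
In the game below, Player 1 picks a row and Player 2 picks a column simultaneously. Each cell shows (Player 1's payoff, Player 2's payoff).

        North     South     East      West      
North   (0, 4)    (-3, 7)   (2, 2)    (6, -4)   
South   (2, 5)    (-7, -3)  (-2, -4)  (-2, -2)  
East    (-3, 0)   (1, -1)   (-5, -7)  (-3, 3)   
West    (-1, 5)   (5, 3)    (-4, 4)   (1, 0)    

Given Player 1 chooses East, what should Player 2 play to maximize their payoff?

West

With Player 1 fixed at East, Player 2's payoffs are: North → 0, South → -1, East → -7, West → 3.
The maximum is 3, achieved by West.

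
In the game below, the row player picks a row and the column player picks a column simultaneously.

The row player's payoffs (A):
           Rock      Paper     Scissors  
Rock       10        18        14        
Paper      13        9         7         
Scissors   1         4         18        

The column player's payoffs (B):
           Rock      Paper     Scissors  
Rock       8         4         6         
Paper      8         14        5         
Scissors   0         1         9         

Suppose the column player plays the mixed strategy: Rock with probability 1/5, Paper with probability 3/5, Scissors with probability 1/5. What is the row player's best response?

Rock

Compute the row player's expected payoff from each pure strategy against the given mix.
Rock: (1/5)·10 + (3/5)·18 + (1/5)·14 = 78/5
Paper: (1/5)·13 + (3/5)·9 + (1/5)·7 = 47/5
Scissors: (1/5)·1 + (3/5)·4 + (1/5)·18 = 31/5
Highest expected payoff is 78/5, from Rock.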